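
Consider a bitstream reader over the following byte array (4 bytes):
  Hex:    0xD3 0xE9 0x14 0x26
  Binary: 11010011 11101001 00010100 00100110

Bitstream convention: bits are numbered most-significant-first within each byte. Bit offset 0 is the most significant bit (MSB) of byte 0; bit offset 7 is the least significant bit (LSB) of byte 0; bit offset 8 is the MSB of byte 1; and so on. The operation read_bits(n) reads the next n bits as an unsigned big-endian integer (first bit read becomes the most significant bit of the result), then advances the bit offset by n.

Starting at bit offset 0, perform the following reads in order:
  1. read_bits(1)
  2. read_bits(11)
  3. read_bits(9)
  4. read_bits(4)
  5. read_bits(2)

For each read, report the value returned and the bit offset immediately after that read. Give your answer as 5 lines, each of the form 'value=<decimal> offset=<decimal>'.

Answer: value=1 offset=1
value=1342 offset=12
value=290 offset=21
value=8 offset=25
value=1 offset=27

Derivation:
Read 1: bits[0:1] width=1 -> value=1 (bin 1); offset now 1 = byte 0 bit 1; 31 bits remain
Read 2: bits[1:12] width=11 -> value=1342 (bin 10100111110); offset now 12 = byte 1 bit 4; 20 bits remain
Read 3: bits[12:21] width=9 -> value=290 (bin 100100010); offset now 21 = byte 2 bit 5; 11 bits remain
Read 4: bits[21:25] width=4 -> value=8 (bin 1000); offset now 25 = byte 3 bit 1; 7 bits remain
Read 5: bits[25:27] width=2 -> value=1 (bin 01); offset now 27 = byte 3 bit 3; 5 bits remain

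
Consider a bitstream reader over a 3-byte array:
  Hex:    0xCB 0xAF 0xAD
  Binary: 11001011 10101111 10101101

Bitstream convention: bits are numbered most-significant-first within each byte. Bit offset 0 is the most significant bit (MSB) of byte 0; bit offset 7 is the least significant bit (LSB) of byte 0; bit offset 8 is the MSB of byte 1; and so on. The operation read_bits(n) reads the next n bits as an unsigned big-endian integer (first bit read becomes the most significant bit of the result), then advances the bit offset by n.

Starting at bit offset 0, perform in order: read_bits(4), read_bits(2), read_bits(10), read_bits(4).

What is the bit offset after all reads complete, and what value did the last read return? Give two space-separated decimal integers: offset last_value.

Read 1: bits[0:4] width=4 -> value=12 (bin 1100); offset now 4 = byte 0 bit 4; 20 bits remain
Read 2: bits[4:6] width=2 -> value=2 (bin 10); offset now 6 = byte 0 bit 6; 18 bits remain
Read 3: bits[6:16] width=10 -> value=943 (bin 1110101111); offset now 16 = byte 2 bit 0; 8 bits remain
Read 4: bits[16:20] width=4 -> value=10 (bin 1010); offset now 20 = byte 2 bit 4; 4 bits remain

Answer: 20 10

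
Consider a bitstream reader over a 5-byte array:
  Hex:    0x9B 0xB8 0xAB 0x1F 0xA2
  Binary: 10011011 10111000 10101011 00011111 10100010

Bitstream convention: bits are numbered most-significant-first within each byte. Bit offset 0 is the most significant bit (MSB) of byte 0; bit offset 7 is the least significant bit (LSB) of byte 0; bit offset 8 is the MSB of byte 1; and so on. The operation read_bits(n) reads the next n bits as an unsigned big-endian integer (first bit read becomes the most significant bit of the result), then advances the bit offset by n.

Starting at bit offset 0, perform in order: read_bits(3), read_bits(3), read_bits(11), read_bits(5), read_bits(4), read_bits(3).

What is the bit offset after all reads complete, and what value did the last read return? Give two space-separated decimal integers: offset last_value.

Read 1: bits[0:3] width=3 -> value=4 (bin 100); offset now 3 = byte 0 bit 3; 37 bits remain
Read 2: bits[3:6] width=3 -> value=6 (bin 110); offset now 6 = byte 0 bit 6; 34 bits remain
Read 3: bits[6:17] width=11 -> value=1905 (bin 11101110001); offset now 17 = byte 2 bit 1; 23 bits remain
Read 4: bits[17:22] width=5 -> value=10 (bin 01010); offset now 22 = byte 2 bit 6; 18 bits remain
Read 5: bits[22:26] width=4 -> value=12 (bin 1100); offset now 26 = byte 3 bit 2; 14 bits remain
Read 6: bits[26:29] width=3 -> value=3 (bin 011); offset now 29 = byte 3 bit 5; 11 bits remain

Answer: 29 3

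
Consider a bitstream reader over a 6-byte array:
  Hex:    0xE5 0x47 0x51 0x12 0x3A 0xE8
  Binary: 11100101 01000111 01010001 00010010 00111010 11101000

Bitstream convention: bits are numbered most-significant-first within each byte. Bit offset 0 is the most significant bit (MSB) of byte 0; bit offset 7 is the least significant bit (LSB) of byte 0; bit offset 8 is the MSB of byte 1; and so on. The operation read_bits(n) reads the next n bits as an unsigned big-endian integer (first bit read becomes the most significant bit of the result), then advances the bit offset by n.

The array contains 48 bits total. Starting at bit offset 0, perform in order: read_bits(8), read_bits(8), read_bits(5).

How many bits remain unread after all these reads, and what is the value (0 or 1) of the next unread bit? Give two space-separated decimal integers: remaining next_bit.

Answer: 27 0

Derivation:
Read 1: bits[0:8] width=8 -> value=229 (bin 11100101); offset now 8 = byte 1 bit 0; 40 bits remain
Read 2: bits[8:16] width=8 -> value=71 (bin 01000111); offset now 16 = byte 2 bit 0; 32 bits remain
Read 3: bits[16:21] width=5 -> value=10 (bin 01010); offset now 21 = byte 2 bit 5; 27 bits remain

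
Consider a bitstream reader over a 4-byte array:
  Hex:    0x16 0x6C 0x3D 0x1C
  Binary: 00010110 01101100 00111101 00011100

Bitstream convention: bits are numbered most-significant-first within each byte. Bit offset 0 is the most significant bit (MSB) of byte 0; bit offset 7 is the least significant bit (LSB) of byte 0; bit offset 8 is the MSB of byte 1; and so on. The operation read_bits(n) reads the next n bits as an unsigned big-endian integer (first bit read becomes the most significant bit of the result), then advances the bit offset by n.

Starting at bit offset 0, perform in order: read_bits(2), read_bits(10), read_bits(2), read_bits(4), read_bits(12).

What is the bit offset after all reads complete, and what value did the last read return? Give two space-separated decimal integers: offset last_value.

Answer: 30 3911

Derivation:
Read 1: bits[0:2] width=2 -> value=0 (bin 00); offset now 2 = byte 0 bit 2; 30 bits remain
Read 2: bits[2:12] width=10 -> value=358 (bin 0101100110); offset now 12 = byte 1 bit 4; 20 bits remain
Read 3: bits[12:14] width=2 -> value=3 (bin 11); offset now 14 = byte 1 bit 6; 18 bits remain
Read 4: bits[14:18] width=4 -> value=0 (bin 0000); offset now 18 = byte 2 bit 2; 14 bits remain
Read 5: bits[18:30] width=12 -> value=3911 (bin 111101000111); offset now 30 = byte 3 bit 6; 2 bits remain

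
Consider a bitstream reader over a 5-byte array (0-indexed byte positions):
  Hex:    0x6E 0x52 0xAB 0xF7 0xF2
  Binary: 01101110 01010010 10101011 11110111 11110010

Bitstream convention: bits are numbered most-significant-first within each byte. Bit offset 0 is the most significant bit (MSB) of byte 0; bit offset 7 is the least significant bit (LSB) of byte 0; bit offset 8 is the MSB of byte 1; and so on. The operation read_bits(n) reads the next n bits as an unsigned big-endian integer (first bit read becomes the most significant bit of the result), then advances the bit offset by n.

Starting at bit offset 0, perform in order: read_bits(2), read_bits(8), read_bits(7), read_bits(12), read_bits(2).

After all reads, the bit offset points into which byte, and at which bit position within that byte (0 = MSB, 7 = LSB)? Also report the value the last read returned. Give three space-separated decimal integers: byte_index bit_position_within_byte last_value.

Read 1: bits[0:2] width=2 -> value=1 (bin 01); offset now 2 = byte 0 bit 2; 38 bits remain
Read 2: bits[2:10] width=8 -> value=185 (bin 10111001); offset now 10 = byte 1 bit 2; 30 bits remain
Read 3: bits[10:17] width=7 -> value=37 (bin 0100101); offset now 17 = byte 2 bit 1; 23 bits remain
Read 4: bits[17:29] width=12 -> value=1406 (bin 010101111110); offset now 29 = byte 3 bit 5; 11 bits remain
Read 5: bits[29:31] width=2 -> value=3 (bin 11); offset now 31 = byte 3 bit 7; 9 bits remain

Answer: 3 7 3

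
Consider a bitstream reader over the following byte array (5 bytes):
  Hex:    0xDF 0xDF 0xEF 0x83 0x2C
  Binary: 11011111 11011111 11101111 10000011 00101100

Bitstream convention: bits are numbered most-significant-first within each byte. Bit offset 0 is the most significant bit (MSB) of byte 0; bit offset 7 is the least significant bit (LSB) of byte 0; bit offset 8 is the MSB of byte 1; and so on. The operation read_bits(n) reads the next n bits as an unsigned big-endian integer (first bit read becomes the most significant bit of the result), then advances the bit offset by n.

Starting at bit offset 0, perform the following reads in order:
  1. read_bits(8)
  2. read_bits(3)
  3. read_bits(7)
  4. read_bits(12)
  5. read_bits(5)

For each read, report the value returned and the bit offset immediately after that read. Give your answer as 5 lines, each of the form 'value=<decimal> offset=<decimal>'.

Read 1: bits[0:8] width=8 -> value=223 (bin 11011111); offset now 8 = byte 1 bit 0; 32 bits remain
Read 2: bits[8:11] width=3 -> value=6 (bin 110); offset now 11 = byte 1 bit 3; 29 bits remain
Read 3: bits[11:18] width=7 -> value=127 (bin 1111111); offset now 18 = byte 2 bit 2; 22 bits remain
Read 4: bits[18:30] width=12 -> value=3040 (bin 101111100000); offset now 30 = byte 3 bit 6; 10 bits remain
Read 5: bits[30:35] width=5 -> value=25 (bin 11001); offset now 35 = byte 4 bit 3; 5 bits remain

Answer: value=223 offset=8
value=6 offset=11
value=127 offset=18
value=3040 offset=30
value=25 offset=35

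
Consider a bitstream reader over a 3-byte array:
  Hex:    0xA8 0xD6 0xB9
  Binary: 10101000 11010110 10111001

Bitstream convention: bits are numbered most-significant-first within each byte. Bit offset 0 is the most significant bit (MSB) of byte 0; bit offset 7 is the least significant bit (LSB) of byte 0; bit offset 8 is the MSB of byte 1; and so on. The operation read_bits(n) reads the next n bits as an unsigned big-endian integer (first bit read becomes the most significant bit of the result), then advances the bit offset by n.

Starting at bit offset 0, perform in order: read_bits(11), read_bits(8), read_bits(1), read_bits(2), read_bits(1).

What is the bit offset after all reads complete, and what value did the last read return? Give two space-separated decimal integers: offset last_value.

Answer: 23 0

Derivation:
Read 1: bits[0:11] width=11 -> value=1350 (bin 10101000110); offset now 11 = byte 1 bit 3; 13 bits remain
Read 2: bits[11:19] width=8 -> value=181 (bin 10110101); offset now 19 = byte 2 bit 3; 5 bits remain
Read 3: bits[19:20] width=1 -> value=1 (bin 1); offset now 20 = byte 2 bit 4; 4 bits remain
Read 4: bits[20:22] width=2 -> value=2 (bin 10); offset now 22 = byte 2 bit 6; 2 bits remain
Read 5: bits[22:23] width=1 -> value=0 (bin 0); offset now 23 = byte 2 bit 7; 1 bits remain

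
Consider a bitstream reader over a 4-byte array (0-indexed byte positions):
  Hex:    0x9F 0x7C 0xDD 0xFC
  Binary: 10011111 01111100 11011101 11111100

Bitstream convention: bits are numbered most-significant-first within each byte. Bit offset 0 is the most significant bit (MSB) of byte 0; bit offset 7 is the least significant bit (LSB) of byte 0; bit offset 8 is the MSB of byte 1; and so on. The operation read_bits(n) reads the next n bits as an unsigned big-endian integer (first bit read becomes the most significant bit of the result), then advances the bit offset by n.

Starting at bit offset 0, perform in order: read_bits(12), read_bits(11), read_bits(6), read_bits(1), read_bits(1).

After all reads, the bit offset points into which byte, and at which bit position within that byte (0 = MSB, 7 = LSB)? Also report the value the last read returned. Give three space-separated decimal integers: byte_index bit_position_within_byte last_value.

Answer: 3 7 0

Derivation:
Read 1: bits[0:12] width=12 -> value=2551 (bin 100111110111); offset now 12 = byte 1 bit 4; 20 bits remain
Read 2: bits[12:23] width=11 -> value=1646 (bin 11001101110); offset now 23 = byte 2 bit 7; 9 bits remain
Read 3: bits[23:29] width=6 -> value=63 (bin 111111); offset now 29 = byte 3 bit 5; 3 bits remain
Read 4: bits[29:30] width=1 -> value=1 (bin 1); offset now 30 = byte 3 bit 6; 2 bits remain
Read 5: bits[30:31] width=1 -> value=0 (bin 0); offset now 31 = byte 3 bit 7; 1 bits remain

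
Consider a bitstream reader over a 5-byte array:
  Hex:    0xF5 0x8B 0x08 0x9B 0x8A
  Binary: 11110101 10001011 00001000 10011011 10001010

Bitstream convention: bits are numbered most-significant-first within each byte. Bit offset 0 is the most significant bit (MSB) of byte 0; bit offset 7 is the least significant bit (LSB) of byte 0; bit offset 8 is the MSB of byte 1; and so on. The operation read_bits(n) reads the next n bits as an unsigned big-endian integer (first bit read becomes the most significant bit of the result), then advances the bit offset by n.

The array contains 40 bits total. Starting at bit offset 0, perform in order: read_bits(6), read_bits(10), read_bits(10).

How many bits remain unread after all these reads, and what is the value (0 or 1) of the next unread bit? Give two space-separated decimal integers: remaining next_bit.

Answer: 14 0

Derivation:
Read 1: bits[0:6] width=6 -> value=61 (bin 111101); offset now 6 = byte 0 bit 6; 34 bits remain
Read 2: bits[6:16] width=10 -> value=395 (bin 0110001011); offset now 16 = byte 2 bit 0; 24 bits remain
Read 3: bits[16:26] width=10 -> value=34 (bin 0000100010); offset now 26 = byte 3 bit 2; 14 bits remain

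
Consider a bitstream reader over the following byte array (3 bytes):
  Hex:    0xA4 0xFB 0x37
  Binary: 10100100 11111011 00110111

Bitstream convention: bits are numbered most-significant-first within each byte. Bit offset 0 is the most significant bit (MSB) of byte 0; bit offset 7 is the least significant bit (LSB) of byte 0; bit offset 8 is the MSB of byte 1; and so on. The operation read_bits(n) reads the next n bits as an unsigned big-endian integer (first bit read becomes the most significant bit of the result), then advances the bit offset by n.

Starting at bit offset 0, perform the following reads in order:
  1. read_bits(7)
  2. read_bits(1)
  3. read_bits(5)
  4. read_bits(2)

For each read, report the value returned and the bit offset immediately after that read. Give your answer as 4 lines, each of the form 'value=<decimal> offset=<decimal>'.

Read 1: bits[0:7] width=7 -> value=82 (bin 1010010); offset now 7 = byte 0 bit 7; 17 bits remain
Read 2: bits[7:8] width=1 -> value=0 (bin 0); offset now 8 = byte 1 bit 0; 16 bits remain
Read 3: bits[8:13] width=5 -> value=31 (bin 11111); offset now 13 = byte 1 bit 5; 11 bits remain
Read 4: bits[13:15] width=2 -> value=1 (bin 01); offset now 15 = byte 1 bit 7; 9 bits remain

Answer: value=82 offset=7
value=0 offset=8
value=31 offset=13
value=1 offset=15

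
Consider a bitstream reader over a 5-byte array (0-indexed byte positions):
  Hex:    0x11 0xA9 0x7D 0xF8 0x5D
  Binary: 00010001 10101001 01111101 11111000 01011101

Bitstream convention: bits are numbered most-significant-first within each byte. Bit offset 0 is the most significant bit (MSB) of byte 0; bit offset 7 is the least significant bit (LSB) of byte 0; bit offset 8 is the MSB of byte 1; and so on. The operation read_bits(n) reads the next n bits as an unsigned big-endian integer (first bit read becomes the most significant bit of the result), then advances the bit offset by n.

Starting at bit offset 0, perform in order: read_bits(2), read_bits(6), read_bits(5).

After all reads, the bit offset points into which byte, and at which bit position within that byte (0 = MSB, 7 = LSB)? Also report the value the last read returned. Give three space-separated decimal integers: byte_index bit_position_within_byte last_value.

Read 1: bits[0:2] width=2 -> value=0 (bin 00); offset now 2 = byte 0 bit 2; 38 bits remain
Read 2: bits[2:8] width=6 -> value=17 (bin 010001); offset now 8 = byte 1 bit 0; 32 bits remain
Read 3: bits[8:13] width=5 -> value=21 (bin 10101); offset now 13 = byte 1 bit 5; 27 bits remain

Answer: 1 5 21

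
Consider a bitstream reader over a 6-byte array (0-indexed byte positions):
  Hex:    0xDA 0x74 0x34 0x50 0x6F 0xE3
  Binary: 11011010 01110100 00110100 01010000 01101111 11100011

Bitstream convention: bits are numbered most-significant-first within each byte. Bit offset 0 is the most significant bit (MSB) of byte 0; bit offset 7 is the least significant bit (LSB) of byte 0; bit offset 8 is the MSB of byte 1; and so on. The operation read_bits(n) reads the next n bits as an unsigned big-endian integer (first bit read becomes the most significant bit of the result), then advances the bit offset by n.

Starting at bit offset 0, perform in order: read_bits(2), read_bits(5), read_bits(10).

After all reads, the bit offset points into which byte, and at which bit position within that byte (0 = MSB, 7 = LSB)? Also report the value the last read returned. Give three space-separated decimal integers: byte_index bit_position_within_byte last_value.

Answer: 2 1 232

Derivation:
Read 1: bits[0:2] width=2 -> value=3 (bin 11); offset now 2 = byte 0 bit 2; 46 bits remain
Read 2: bits[2:7] width=5 -> value=13 (bin 01101); offset now 7 = byte 0 bit 7; 41 bits remain
Read 3: bits[7:17] width=10 -> value=232 (bin 0011101000); offset now 17 = byte 2 bit 1; 31 bits remain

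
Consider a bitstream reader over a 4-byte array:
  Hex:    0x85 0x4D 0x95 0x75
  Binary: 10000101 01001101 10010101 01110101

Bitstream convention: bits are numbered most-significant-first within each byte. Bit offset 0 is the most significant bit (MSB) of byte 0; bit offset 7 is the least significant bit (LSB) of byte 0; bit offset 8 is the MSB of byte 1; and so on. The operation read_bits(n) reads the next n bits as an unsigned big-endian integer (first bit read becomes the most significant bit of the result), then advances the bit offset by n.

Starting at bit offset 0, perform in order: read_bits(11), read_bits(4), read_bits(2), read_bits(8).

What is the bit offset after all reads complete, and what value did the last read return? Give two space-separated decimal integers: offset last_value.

Answer: 25 42

Derivation:
Read 1: bits[0:11] width=11 -> value=1066 (bin 10000101010); offset now 11 = byte 1 bit 3; 21 bits remain
Read 2: bits[11:15] width=4 -> value=6 (bin 0110); offset now 15 = byte 1 bit 7; 17 bits remain
Read 3: bits[15:17] width=2 -> value=3 (bin 11); offset now 17 = byte 2 bit 1; 15 bits remain
Read 4: bits[17:25] width=8 -> value=42 (bin 00101010); offset now 25 = byte 3 bit 1; 7 bits remain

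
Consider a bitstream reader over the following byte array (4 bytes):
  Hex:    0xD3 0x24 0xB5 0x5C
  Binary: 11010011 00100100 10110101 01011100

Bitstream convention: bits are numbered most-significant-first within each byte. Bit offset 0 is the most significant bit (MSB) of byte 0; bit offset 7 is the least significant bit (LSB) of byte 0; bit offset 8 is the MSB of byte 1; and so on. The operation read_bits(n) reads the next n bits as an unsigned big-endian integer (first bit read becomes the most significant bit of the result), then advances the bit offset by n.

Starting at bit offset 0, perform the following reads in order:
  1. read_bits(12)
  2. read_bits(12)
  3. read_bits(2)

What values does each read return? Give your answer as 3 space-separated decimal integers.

Answer: 3378 1205 1

Derivation:
Read 1: bits[0:12] width=12 -> value=3378 (bin 110100110010); offset now 12 = byte 1 bit 4; 20 bits remain
Read 2: bits[12:24] width=12 -> value=1205 (bin 010010110101); offset now 24 = byte 3 bit 0; 8 bits remain
Read 3: bits[24:26] width=2 -> value=1 (bin 01); offset now 26 = byte 3 bit 2; 6 bits remain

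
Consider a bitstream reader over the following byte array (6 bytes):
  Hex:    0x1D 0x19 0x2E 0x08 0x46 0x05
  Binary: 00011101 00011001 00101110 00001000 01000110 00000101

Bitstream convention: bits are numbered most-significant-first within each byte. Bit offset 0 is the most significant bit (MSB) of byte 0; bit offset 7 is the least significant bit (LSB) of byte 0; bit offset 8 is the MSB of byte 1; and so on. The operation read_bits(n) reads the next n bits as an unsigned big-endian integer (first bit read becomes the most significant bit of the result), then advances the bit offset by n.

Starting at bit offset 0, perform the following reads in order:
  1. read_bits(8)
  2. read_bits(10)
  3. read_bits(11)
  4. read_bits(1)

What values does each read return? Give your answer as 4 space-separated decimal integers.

Read 1: bits[0:8] width=8 -> value=29 (bin 00011101); offset now 8 = byte 1 bit 0; 40 bits remain
Read 2: bits[8:18] width=10 -> value=100 (bin 0001100100); offset now 18 = byte 2 bit 2; 30 bits remain
Read 3: bits[18:29] width=11 -> value=1473 (bin 10111000001); offset now 29 = byte 3 bit 5; 19 bits remain
Read 4: bits[29:30] width=1 -> value=0 (bin 0); offset now 30 = byte 3 bit 6; 18 bits remain

Answer: 29 100 1473 0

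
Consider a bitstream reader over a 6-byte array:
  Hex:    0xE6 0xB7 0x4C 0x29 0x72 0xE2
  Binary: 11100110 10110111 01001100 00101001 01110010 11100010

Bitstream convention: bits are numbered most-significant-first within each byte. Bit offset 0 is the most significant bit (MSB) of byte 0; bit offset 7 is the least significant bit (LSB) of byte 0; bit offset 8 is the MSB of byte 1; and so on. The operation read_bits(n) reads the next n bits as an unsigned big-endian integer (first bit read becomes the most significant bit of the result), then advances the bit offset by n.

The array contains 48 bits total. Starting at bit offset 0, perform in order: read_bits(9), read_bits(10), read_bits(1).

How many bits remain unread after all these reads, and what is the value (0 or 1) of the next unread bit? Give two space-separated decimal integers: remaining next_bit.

Read 1: bits[0:9] width=9 -> value=461 (bin 111001101); offset now 9 = byte 1 bit 1; 39 bits remain
Read 2: bits[9:19] width=10 -> value=442 (bin 0110111010); offset now 19 = byte 2 bit 3; 29 bits remain
Read 3: bits[19:20] width=1 -> value=0 (bin 0); offset now 20 = byte 2 bit 4; 28 bits remain

Answer: 28 1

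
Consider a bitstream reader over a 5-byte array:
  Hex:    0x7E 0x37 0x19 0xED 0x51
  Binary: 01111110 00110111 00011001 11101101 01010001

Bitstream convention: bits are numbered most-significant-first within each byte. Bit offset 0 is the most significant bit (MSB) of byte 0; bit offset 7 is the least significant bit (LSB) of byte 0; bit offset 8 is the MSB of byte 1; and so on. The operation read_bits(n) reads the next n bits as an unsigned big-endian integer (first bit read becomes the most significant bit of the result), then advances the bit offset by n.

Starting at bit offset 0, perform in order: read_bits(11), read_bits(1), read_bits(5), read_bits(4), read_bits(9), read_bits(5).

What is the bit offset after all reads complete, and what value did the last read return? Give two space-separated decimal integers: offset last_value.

Read 1: bits[0:11] width=11 -> value=1009 (bin 01111110001); offset now 11 = byte 1 bit 3; 29 bits remain
Read 2: bits[11:12] width=1 -> value=1 (bin 1); offset now 12 = byte 1 bit 4; 28 bits remain
Read 3: bits[12:17] width=5 -> value=14 (bin 01110); offset now 17 = byte 2 bit 1; 23 bits remain
Read 4: bits[17:21] width=4 -> value=3 (bin 0011); offset now 21 = byte 2 bit 5; 19 bits remain
Read 5: bits[21:30] width=9 -> value=123 (bin 001111011); offset now 30 = byte 3 bit 6; 10 bits remain
Read 6: bits[30:35] width=5 -> value=10 (bin 01010); offset now 35 = byte 4 bit 3; 5 bits remain

Answer: 35 10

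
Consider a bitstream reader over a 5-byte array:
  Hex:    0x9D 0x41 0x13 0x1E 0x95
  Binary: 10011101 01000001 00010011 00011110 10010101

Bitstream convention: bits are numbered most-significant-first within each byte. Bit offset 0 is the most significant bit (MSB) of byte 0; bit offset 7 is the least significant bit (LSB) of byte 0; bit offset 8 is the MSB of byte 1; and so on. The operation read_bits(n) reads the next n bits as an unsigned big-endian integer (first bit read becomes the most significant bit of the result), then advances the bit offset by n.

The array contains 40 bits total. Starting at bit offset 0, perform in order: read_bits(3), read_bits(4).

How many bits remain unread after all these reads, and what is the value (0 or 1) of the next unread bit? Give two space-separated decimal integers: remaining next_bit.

Read 1: bits[0:3] width=3 -> value=4 (bin 100); offset now 3 = byte 0 bit 3; 37 bits remain
Read 2: bits[3:7] width=4 -> value=14 (bin 1110); offset now 7 = byte 0 bit 7; 33 bits remain

Answer: 33 1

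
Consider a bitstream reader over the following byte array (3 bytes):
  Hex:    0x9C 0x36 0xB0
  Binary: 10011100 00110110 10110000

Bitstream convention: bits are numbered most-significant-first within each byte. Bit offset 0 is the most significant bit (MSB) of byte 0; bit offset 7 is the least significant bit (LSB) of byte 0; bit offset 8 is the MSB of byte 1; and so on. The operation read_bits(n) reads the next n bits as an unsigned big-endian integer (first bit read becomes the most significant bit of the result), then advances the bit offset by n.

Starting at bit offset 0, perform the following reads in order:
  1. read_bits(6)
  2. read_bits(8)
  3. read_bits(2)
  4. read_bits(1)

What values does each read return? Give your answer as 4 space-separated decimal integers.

Read 1: bits[0:6] width=6 -> value=39 (bin 100111); offset now 6 = byte 0 bit 6; 18 bits remain
Read 2: bits[6:14] width=8 -> value=13 (bin 00001101); offset now 14 = byte 1 bit 6; 10 bits remain
Read 3: bits[14:16] width=2 -> value=2 (bin 10); offset now 16 = byte 2 bit 0; 8 bits remain
Read 4: bits[16:17] width=1 -> value=1 (bin 1); offset now 17 = byte 2 bit 1; 7 bits remain

Answer: 39 13 2 1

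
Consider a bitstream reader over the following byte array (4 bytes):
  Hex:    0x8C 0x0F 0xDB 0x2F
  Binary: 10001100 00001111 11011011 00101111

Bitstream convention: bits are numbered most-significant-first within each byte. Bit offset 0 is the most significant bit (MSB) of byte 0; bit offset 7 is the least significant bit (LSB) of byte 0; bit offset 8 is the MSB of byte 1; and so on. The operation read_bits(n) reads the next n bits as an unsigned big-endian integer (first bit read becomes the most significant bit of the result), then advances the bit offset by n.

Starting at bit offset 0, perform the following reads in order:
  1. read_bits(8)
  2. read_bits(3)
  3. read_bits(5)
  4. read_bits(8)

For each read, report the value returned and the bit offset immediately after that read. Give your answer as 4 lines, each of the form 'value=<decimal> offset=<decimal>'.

Answer: value=140 offset=8
value=0 offset=11
value=15 offset=16
value=219 offset=24

Derivation:
Read 1: bits[0:8] width=8 -> value=140 (bin 10001100); offset now 8 = byte 1 bit 0; 24 bits remain
Read 2: bits[8:11] width=3 -> value=0 (bin 000); offset now 11 = byte 1 bit 3; 21 bits remain
Read 3: bits[11:16] width=5 -> value=15 (bin 01111); offset now 16 = byte 2 bit 0; 16 bits remain
Read 4: bits[16:24] width=8 -> value=219 (bin 11011011); offset now 24 = byte 3 bit 0; 8 bits remain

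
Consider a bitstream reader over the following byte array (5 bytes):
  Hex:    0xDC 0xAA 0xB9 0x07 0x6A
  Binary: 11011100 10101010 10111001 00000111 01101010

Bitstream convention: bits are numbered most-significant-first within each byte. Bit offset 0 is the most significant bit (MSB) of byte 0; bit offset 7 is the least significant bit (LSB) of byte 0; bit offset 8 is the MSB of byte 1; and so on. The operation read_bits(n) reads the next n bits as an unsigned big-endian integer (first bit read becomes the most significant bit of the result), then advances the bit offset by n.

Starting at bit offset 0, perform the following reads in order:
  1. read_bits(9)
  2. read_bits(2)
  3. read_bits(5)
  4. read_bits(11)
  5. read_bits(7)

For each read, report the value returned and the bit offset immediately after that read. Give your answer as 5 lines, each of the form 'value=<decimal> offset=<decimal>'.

Read 1: bits[0:9] width=9 -> value=441 (bin 110111001); offset now 9 = byte 1 bit 1; 31 bits remain
Read 2: bits[9:11] width=2 -> value=1 (bin 01); offset now 11 = byte 1 bit 3; 29 bits remain
Read 3: bits[11:16] width=5 -> value=10 (bin 01010); offset now 16 = byte 2 bit 0; 24 bits remain
Read 4: bits[16:27] width=11 -> value=1480 (bin 10111001000); offset now 27 = byte 3 bit 3; 13 bits remain
Read 5: bits[27:34] width=7 -> value=29 (bin 0011101); offset now 34 = byte 4 bit 2; 6 bits remain

Answer: value=441 offset=9
value=1 offset=11
value=10 offset=16
value=1480 offset=27
value=29 offset=34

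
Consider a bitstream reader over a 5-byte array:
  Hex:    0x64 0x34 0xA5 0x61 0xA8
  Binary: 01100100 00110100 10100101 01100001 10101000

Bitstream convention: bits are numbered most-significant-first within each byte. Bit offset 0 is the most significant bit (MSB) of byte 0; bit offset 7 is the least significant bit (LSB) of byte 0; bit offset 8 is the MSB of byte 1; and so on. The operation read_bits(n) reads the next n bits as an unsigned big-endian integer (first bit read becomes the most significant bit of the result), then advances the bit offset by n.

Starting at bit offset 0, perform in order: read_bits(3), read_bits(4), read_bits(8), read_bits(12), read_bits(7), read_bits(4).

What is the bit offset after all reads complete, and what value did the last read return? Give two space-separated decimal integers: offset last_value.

Answer: 38 10

Derivation:
Read 1: bits[0:3] width=3 -> value=3 (bin 011); offset now 3 = byte 0 bit 3; 37 bits remain
Read 2: bits[3:7] width=4 -> value=2 (bin 0010); offset now 7 = byte 0 bit 7; 33 bits remain
Read 3: bits[7:15] width=8 -> value=26 (bin 00011010); offset now 15 = byte 1 bit 7; 25 bits remain
Read 4: bits[15:27] width=12 -> value=1323 (bin 010100101011); offset now 27 = byte 3 bit 3; 13 bits remain
Read 5: bits[27:34] width=7 -> value=6 (bin 0000110); offset now 34 = byte 4 bit 2; 6 bits remain
Read 6: bits[34:38] width=4 -> value=10 (bin 1010); offset now 38 = byte 4 bit 6; 2 bits remain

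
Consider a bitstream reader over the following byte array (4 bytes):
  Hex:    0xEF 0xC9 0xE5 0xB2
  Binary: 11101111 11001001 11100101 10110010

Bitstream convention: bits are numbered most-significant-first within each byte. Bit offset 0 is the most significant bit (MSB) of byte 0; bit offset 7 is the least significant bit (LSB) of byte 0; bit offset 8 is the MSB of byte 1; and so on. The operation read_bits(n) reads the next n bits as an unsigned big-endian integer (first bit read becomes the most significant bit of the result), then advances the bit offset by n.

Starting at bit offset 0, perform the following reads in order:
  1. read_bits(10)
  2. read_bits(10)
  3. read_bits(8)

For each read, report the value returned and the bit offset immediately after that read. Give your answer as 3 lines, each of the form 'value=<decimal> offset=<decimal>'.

Answer: value=959 offset=10
value=158 offset=20
value=91 offset=28

Derivation:
Read 1: bits[0:10] width=10 -> value=959 (bin 1110111111); offset now 10 = byte 1 bit 2; 22 bits remain
Read 2: bits[10:20] width=10 -> value=158 (bin 0010011110); offset now 20 = byte 2 bit 4; 12 bits remain
Read 3: bits[20:28] width=8 -> value=91 (bin 01011011); offset now 28 = byte 3 bit 4; 4 bits remain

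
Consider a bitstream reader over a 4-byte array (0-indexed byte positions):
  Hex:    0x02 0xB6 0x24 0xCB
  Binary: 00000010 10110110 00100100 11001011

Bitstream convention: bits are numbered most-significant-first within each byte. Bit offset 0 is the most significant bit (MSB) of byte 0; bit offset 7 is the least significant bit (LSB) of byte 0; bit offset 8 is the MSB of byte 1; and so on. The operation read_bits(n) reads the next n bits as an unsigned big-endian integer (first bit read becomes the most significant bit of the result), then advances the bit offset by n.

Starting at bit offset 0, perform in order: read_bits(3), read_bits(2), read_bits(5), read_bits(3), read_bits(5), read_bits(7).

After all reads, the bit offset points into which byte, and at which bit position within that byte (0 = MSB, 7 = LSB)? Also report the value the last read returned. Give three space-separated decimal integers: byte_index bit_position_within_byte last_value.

Read 1: bits[0:3] width=3 -> value=0 (bin 000); offset now 3 = byte 0 bit 3; 29 bits remain
Read 2: bits[3:5] width=2 -> value=0 (bin 00); offset now 5 = byte 0 bit 5; 27 bits remain
Read 3: bits[5:10] width=5 -> value=10 (bin 01010); offset now 10 = byte 1 bit 2; 22 bits remain
Read 4: bits[10:13] width=3 -> value=6 (bin 110); offset now 13 = byte 1 bit 5; 19 bits remain
Read 5: bits[13:18] width=5 -> value=24 (bin 11000); offset now 18 = byte 2 bit 2; 14 bits remain
Read 6: bits[18:25] width=7 -> value=73 (bin 1001001); offset now 25 = byte 3 bit 1; 7 bits remain

Answer: 3 1 73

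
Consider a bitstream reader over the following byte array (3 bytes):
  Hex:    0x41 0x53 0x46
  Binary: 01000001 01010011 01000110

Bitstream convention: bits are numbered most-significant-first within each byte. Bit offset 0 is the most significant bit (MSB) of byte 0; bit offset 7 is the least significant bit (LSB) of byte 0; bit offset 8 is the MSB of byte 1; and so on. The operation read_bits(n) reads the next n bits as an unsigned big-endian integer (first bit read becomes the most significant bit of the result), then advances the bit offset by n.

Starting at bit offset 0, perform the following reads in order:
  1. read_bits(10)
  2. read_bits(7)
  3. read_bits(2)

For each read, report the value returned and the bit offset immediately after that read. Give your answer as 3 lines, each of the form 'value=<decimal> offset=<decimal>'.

Answer: value=261 offset=10
value=38 offset=17
value=2 offset=19

Derivation:
Read 1: bits[0:10] width=10 -> value=261 (bin 0100000101); offset now 10 = byte 1 bit 2; 14 bits remain
Read 2: bits[10:17] width=7 -> value=38 (bin 0100110); offset now 17 = byte 2 bit 1; 7 bits remain
Read 3: bits[17:19] width=2 -> value=2 (bin 10); offset now 19 = byte 2 bit 3; 5 bits remain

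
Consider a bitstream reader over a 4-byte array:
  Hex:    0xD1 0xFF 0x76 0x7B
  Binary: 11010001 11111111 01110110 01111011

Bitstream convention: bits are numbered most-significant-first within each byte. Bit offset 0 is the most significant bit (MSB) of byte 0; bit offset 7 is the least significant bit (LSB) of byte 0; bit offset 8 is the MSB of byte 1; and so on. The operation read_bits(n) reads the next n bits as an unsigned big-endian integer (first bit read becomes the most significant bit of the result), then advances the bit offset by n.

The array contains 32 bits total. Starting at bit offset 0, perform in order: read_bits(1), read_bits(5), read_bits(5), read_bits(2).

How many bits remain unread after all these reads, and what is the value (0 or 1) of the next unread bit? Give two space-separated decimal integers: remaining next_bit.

Answer: 19 1

Derivation:
Read 1: bits[0:1] width=1 -> value=1 (bin 1); offset now 1 = byte 0 bit 1; 31 bits remain
Read 2: bits[1:6] width=5 -> value=20 (bin 10100); offset now 6 = byte 0 bit 6; 26 bits remain
Read 3: bits[6:11] width=5 -> value=15 (bin 01111); offset now 11 = byte 1 bit 3; 21 bits remain
Read 4: bits[11:13] width=2 -> value=3 (bin 11); offset now 13 = byte 1 bit 5; 19 bits remain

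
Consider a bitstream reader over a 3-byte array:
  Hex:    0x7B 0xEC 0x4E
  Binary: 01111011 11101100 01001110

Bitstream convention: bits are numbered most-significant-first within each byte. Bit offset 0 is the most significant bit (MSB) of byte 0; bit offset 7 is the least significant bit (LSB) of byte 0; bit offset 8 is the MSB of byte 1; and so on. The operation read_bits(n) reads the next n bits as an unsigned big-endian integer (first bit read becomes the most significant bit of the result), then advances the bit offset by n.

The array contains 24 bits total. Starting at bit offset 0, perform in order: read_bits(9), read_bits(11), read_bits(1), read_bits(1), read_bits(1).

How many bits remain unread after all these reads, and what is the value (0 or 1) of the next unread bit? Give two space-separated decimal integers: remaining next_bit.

Answer: 1 0

Derivation:
Read 1: bits[0:9] width=9 -> value=247 (bin 011110111); offset now 9 = byte 1 bit 1; 15 bits remain
Read 2: bits[9:20] width=11 -> value=1732 (bin 11011000100); offset now 20 = byte 2 bit 4; 4 bits remain
Read 3: bits[20:21] width=1 -> value=1 (bin 1); offset now 21 = byte 2 bit 5; 3 bits remain
Read 4: bits[21:22] width=1 -> value=1 (bin 1); offset now 22 = byte 2 bit 6; 2 bits remain
Read 5: bits[22:23] width=1 -> value=1 (bin 1); offset now 23 = byte 2 bit 7; 1 bits remain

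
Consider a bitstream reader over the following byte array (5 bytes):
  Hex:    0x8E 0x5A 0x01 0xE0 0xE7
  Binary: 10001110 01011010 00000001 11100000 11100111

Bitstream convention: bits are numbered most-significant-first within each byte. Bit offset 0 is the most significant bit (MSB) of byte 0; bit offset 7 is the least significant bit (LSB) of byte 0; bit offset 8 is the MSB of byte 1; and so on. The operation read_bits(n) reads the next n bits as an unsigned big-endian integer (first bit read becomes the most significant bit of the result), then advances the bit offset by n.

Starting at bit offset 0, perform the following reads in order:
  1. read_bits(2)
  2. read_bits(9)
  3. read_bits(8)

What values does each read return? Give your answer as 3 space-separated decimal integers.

Read 1: bits[0:2] width=2 -> value=2 (bin 10); offset now 2 = byte 0 bit 2; 38 bits remain
Read 2: bits[2:11] width=9 -> value=114 (bin 001110010); offset now 11 = byte 1 bit 3; 29 bits remain
Read 3: bits[11:19] width=8 -> value=208 (bin 11010000); offset now 19 = byte 2 bit 3; 21 bits remain

Answer: 2 114 208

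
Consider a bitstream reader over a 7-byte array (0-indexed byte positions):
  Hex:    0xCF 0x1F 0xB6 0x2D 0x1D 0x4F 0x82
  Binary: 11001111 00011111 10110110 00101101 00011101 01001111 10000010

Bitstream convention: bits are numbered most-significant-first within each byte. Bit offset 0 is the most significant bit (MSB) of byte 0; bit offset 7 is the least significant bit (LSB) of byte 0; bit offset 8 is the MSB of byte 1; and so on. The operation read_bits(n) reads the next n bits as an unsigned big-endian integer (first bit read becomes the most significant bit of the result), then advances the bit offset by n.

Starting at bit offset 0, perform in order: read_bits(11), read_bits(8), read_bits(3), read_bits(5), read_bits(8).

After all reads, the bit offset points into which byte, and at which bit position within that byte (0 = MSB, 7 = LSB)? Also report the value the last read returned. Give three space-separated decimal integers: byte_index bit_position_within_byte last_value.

Read 1: bits[0:11] width=11 -> value=1656 (bin 11001111000); offset now 11 = byte 1 bit 3; 45 bits remain
Read 2: bits[11:19] width=8 -> value=253 (bin 11111101); offset now 19 = byte 2 bit 3; 37 bits remain
Read 3: bits[19:22] width=3 -> value=5 (bin 101); offset now 22 = byte 2 bit 6; 34 bits remain
Read 4: bits[22:27] width=5 -> value=17 (bin 10001); offset now 27 = byte 3 bit 3; 29 bits remain
Read 5: bits[27:35] width=8 -> value=104 (bin 01101000); offset now 35 = byte 4 bit 3; 21 bits remain

Answer: 4 3 104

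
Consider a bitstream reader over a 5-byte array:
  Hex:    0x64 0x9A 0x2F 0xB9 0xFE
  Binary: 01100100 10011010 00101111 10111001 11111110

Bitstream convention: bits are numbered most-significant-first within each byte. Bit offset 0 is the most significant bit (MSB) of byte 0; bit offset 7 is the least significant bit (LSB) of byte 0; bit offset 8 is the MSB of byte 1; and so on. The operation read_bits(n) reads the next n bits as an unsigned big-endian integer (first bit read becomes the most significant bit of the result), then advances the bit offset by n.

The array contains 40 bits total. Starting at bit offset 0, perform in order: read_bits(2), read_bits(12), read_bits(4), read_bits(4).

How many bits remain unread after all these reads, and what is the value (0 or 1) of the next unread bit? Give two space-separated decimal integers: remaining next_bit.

Answer: 18 1

Derivation:
Read 1: bits[0:2] width=2 -> value=1 (bin 01); offset now 2 = byte 0 bit 2; 38 bits remain
Read 2: bits[2:14] width=12 -> value=2342 (bin 100100100110); offset now 14 = byte 1 bit 6; 26 bits remain
Read 3: bits[14:18] width=4 -> value=8 (bin 1000); offset now 18 = byte 2 bit 2; 22 bits remain
Read 4: bits[18:22] width=4 -> value=11 (bin 1011); offset now 22 = byte 2 bit 6; 18 bits remain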